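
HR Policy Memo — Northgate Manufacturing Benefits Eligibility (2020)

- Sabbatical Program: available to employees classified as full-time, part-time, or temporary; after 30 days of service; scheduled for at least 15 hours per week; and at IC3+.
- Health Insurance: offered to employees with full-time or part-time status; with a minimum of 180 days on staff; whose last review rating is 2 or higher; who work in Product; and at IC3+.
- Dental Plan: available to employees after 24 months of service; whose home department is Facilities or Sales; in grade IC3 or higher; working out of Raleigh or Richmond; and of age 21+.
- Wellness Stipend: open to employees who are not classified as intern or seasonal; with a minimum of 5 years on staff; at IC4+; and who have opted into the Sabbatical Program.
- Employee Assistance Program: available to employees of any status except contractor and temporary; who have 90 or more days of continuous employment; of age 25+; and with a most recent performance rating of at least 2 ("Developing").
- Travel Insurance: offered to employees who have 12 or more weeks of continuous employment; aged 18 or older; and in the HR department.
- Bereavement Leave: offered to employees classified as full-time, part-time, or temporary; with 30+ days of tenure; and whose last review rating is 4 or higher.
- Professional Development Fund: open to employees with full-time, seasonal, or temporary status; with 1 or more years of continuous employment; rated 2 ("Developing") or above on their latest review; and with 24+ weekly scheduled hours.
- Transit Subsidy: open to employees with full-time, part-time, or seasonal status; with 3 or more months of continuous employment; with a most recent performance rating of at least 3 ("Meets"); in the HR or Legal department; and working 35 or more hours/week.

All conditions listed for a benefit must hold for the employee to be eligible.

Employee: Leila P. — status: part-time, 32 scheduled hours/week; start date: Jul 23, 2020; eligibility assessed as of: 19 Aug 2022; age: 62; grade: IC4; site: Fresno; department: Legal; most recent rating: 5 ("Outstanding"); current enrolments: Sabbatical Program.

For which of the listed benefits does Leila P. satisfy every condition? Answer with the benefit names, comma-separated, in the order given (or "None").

Sabbatical Program, Employee Assistance Program, Bereavement Leave

Service from Jul 23, 2020 to 19 Aug 2022: 757 days.
Sabbatical Program — status part-time ✓; service 757 days ≥ 30 days ✓; 32 hrs/wk ≥ 15 ✓; grade IC4 ≥ IC3 ✓ → eligible.
Health Insurance — status part-time ✓; service 757 days ≥ 180 days ✓; rating 5 ≥ 2 ✓; dept Legal ✗ → not eligible.
Dental Plan — service 757 days ≥ 24 months (≈720 days) ✓; dept Legal ✗ → not eligible.
Wellness Stipend — status part-time ✓ (not excluded); service 757 days < 5 years (≈1825 days) ✗ → not eligible.
Employee Assistance Program — status part-time ✓ (not excluded); service 757 days ≥ 90 days ✓; age 62 ≥ 25 ✓; rating 5 ≥ 2 ✓ → eligible.
Travel Insurance — service 757 days ≥ 12 weeks (≈84 days) ✓; age 62 ≥ 18 ✓; dept Legal ✗ → not eligible.
Bereavement Leave — status part-time ✓; service 757 days ≥ 30 days ✓; rating 5 ≥ 4 ✓ → eligible.
Professional Development Fund — status part-time ✗ (requires full-time, seasonal, or temporary) → not eligible.
Transit Subsidy — status part-time ✓; service 757 days ≥ 3 months (≈90 days) ✓; rating 5 ≥ 3 ✓; dept Legal ✓; 32 hrs/wk < 35 ✗ → not eligible.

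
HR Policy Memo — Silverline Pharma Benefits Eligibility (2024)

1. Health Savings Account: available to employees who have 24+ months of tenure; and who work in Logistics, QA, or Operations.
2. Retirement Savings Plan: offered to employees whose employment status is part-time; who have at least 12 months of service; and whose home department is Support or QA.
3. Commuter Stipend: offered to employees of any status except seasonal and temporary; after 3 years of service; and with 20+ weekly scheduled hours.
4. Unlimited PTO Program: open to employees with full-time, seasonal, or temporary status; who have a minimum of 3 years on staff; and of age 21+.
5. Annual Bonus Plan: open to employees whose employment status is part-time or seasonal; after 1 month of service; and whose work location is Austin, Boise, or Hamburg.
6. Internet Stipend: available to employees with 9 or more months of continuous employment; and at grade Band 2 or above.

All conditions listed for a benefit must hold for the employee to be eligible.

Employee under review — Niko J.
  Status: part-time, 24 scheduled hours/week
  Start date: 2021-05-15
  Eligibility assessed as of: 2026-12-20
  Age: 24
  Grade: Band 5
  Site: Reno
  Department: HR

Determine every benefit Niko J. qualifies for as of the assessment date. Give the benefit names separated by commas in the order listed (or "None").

Service from 2021-05-15 to 2026-12-20: 2045 days.
Health Savings Account — service 2045 days ≥ 24 months (≈720 days) ✓; dept HR ✗ → not eligible.
Retirement Savings Plan — status part-time ✓; service 2045 days ≥ 12 months (≈360 days) ✓; dept HR ✗ → not eligible.
Commuter Stipend — status part-time ✓ (not excluded); service 2045 days ≥ 3 years (≈1095 days) ✓; 24 hrs/wk ≥ 20 ✓ → eligible.
Unlimited PTO Program — status part-time ✗ (requires full-time, seasonal, or temporary) → not eligible.
Annual Bonus Plan — status part-time ✓; service 2045 days ≥ 1 month (≈30 days) ✓; site Reno ✗ (not Austin, Boise, or Hamburg) → not eligible.
Internet Stipend — service 2045 days ≥ 9 months (≈270 days) ✓; grade Band 5 ≥ Band 2 ✓ → eligible.

Commuter Stipend, Internet Stipend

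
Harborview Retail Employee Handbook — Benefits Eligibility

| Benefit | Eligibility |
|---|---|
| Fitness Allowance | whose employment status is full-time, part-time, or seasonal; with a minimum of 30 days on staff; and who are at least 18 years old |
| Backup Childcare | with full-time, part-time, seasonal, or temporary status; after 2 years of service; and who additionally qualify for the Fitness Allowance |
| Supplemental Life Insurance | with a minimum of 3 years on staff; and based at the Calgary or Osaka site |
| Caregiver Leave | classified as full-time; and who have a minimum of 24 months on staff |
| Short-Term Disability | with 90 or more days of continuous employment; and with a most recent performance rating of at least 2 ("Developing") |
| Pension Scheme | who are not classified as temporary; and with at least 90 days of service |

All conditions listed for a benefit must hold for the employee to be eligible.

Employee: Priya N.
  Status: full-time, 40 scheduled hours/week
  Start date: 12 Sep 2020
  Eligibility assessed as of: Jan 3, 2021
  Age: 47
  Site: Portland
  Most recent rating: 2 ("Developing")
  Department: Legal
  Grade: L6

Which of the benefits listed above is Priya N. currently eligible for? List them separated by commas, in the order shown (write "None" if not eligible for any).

Service from 12 Sep 2020 to Jan 3, 2021: 113 days.
Fitness Allowance — status full-time ✓; service 113 days ≥ 30 days ✓; age 47 ≥ 18 ✓ → eligible.
Backup Childcare — status full-time ✓; service 113 days < 2 years (≈730 days) ✗ → not eligible.
Supplemental Life Insurance — service 113 days < 3 years (≈1095 days) ✗ → not eligible.
Caregiver Leave — status full-time ✓; service 113 days < 24 months (≈720 days) ✗ → not eligible.
Short-Term Disability — service 113 days ≥ 90 days ✓; rating 2 ≥ 2 ✓ → eligible.
Pension Scheme — status full-time ✓ (not excluded); service 113 days ≥ 90 days ✓ → eligible.

Fitness Allowance, Short-Term Disability, Pension Scheme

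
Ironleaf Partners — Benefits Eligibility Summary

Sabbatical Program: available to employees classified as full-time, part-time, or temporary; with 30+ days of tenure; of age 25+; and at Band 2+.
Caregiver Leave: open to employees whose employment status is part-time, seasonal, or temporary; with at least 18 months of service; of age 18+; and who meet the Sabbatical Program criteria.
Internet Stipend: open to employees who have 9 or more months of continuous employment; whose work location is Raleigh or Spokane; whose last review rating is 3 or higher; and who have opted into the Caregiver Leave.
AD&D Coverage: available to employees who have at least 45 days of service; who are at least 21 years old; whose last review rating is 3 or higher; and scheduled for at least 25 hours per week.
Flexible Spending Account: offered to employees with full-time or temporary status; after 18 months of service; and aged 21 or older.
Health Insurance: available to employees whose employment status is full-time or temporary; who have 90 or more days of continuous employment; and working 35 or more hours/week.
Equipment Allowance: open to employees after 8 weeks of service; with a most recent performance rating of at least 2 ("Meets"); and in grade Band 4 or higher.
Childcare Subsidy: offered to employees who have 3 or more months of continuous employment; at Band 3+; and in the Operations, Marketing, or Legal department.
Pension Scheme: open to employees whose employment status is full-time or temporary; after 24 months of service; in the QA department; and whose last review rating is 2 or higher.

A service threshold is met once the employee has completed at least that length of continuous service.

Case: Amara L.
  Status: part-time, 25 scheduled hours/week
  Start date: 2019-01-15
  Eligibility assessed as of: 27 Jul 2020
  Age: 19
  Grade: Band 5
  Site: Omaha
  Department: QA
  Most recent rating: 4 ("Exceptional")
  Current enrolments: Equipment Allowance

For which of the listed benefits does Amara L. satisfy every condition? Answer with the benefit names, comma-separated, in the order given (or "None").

Equipment Allowance

Service from 2019-01-15 to 27 Jul 2020: 559 days.
Sabbatical Program — status part-time ✓; service 559 days ≥ 30 days ✓; age 19 < 25 ✗ → not eligible.
Caregiver Leave — status part-time ✓; service 559 days ≥ 18 months (≈540 days) ✓; age 19 ≥ 18 ✓; not eligible for Sabbatical Program ✗ → not eligible.
Internet Stipend — service 559 days ≥ 9 months (≈270 days) ✓; site Omaha ✗ (not Raleigh or Spokane) → not eligible.
AD&D Coverage — service 559 days ≥ 45 days ✓; age 19 < 21 ✗ → not eligible.
Flexible Spending Account — status part-time ✗ (requires full-time or temporary) → not eligible.
Health Insurance — status part-time ✗ (requires full-time or temporary) → not eligible.
Equipment Allowance — service 559 days ≥ 8 weeks (≈56 days) ✓; rating 4 ≥ 2 ✓; grade Band 5 ≥ Band 4 ✓ → eligible.
Childcare Subsidy — service 559 days ≥ 3 months (≈90 days) ✓; grade Band 5 ≥ Band 3 ✓; dept QA ✗ → not eligible.
Pension Scheme — status part-time ✗ (requires full-time or temporary) → not eligible.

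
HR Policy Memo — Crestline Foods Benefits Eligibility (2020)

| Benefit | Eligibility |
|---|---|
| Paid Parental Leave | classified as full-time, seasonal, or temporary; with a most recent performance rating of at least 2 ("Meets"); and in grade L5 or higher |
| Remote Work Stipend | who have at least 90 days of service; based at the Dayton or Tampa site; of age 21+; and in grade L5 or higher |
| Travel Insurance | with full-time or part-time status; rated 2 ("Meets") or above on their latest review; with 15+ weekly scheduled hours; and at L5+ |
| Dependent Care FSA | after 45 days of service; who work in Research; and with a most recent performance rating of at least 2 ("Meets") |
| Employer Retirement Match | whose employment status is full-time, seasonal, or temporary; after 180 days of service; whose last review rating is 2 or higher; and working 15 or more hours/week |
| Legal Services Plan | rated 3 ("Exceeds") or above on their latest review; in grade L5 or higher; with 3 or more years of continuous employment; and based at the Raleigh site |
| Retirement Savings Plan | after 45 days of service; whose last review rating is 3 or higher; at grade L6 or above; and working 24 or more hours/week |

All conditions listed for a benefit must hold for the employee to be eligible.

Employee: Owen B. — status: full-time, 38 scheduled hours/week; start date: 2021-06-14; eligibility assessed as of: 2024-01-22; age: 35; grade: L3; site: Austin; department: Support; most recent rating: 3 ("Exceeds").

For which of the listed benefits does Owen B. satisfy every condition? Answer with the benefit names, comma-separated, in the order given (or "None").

Employer Retirement Match

Service from 2021-06-14 to 2024-01-22: 952 days.
Paid Parental Leave — status full-time ✓; rating 3 ≥ 2 ✓; grade L3 < L5 ✗ → not eligible.
Remote Work Stipend — service 952 days ≥ 90 days ✓; site Austin ✗ (not Dayton or Tampa) → not eligible.
Travel Insurance — status full-time ✓; rating 3 ≥ 2 ✓; 38 hrs/wk ≥ 15 ✓; grade L3 < L5 ✗ → not eligible.
Dependent Care FSA — service 952 days ≥ 45 days ✓; dept Support ✗ → not eligible.
Employer Retirement Match — status full-time ✓; service 952 days ≥ 180 days ✓; rating 3 ≥ 2 ✓; 38 hrs/wk ≥ 15 ✓ → eligible.
Legal Services Plan — rating 3 ≥ 3 ✓; grade L3 < L5 ✗ → not eligible.
Retirement Savings Plan — service 952 days ≥ 45 days ✓; rating 3 ≥ 3 ✓; grade L3 < L6 ✗ → not eligible.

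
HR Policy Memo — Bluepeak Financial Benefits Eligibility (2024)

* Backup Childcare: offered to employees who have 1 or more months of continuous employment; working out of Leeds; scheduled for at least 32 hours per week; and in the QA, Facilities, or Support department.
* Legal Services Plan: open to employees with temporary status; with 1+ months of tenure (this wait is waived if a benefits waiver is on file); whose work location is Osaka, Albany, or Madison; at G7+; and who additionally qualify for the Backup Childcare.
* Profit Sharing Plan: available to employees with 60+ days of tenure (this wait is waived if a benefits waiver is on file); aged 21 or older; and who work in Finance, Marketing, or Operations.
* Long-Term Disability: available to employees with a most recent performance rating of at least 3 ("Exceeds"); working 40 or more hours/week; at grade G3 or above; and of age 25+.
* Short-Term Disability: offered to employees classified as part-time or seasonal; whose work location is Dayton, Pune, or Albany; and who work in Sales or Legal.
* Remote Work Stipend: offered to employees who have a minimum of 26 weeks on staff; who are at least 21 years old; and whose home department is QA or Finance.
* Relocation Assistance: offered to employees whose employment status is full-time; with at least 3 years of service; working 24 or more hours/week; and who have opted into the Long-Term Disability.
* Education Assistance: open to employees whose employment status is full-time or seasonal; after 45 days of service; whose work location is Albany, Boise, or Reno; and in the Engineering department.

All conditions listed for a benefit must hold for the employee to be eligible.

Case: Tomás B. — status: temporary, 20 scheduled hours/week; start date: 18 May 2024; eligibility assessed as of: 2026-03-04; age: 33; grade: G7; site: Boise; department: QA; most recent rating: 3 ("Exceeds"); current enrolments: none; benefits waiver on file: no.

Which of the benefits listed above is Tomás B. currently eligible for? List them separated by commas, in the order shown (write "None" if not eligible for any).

Service from 18 May 2024 to 2026-03-04: 655 days.
Backup Childcare — service 655 days ≥ 1 month (≈30 days) ✓; site Boise ✗ (not Leeds) → not eligible.
Legal Services Plan — status temporary ✓; no waiver, service 655 days ≥ 1 month (≈30 days) ✓; site Boise ✗ (not Osaka, Albany, or Madison) → not eligible.
Profit Sharing Plan — no waiver, service 655 days ≥ 60 days ✓; age 33 ≥ 21 ✓; dept QA ✗ → not eligible.
Long-Term Disability — rating 3 ≥ 3 ✓; 20 hrs/wk < 40 ✗ → not eligible.
Short-Term Disability — status temporary ✗ (requires part-time or seasonal) → not eligible.
Remote Work Stipend — service 655 days ≥ 26 weeks (≈182 days) ✓; age 33 ≥ 21 ✓; dept QA ✓ → eligible.
Relocation Assistance — status temporary ✗ (requires full-time) → not eligible.
Education Assistance — status temporary ✗ (requires full-time or seasonal) → not eligible.

Remote Work Stipend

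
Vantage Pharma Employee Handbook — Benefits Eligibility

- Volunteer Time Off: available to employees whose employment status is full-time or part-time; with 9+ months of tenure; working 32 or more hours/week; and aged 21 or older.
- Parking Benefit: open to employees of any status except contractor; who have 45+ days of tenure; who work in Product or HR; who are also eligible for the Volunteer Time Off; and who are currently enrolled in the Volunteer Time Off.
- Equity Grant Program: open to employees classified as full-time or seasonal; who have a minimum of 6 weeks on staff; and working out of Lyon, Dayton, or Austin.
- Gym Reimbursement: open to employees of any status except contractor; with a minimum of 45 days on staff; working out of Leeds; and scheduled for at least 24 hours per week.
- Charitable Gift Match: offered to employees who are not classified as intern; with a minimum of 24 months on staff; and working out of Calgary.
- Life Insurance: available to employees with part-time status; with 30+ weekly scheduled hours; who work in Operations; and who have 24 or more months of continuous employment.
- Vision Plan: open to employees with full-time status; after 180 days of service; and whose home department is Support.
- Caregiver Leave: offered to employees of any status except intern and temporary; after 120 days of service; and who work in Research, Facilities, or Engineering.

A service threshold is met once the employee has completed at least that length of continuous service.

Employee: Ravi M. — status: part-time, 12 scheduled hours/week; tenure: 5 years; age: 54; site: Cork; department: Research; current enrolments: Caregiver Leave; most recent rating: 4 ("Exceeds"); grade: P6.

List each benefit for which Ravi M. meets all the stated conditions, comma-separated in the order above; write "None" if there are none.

Caregiver Leave

Volunteer Time Off — status part-time ✓; service 5 years ≥ 9 months (≈270 days) ✓; 12 hrs/wk < 32 ✗ → not eligible.
Parking Benefit — status part-time ✓ (not excluded); service 5 years ≥ 45 days ✓; dept Research ✗ → not eligible.
Equity Grant Program — status part-time ✗ (requires full-time or seasonal) → not eligible.
Gym Reimbursement — status part-time ✓ (not excluded); service 5 years ≥ 45 days ✓; site Cork ✗ (not Leeds) → not eligible.
Charitable Gift Match — status part-time ✓ (not excluded); service 5 years ≥ 24 months (≈720 days) ✓; site Cork ✗ (not Calgary) → not eligible.
Life Insurance — status part-time ✓; 12 hrs/wk < 30 ✗ → not eligible.
Vision Plan — status part-time ✗ (requires full-time) → not eligible.
Caregiver Leave — status part-time ✓ (not excluded); service 5 years ≥ 120 days ✓; dept Research ✓ → eligible.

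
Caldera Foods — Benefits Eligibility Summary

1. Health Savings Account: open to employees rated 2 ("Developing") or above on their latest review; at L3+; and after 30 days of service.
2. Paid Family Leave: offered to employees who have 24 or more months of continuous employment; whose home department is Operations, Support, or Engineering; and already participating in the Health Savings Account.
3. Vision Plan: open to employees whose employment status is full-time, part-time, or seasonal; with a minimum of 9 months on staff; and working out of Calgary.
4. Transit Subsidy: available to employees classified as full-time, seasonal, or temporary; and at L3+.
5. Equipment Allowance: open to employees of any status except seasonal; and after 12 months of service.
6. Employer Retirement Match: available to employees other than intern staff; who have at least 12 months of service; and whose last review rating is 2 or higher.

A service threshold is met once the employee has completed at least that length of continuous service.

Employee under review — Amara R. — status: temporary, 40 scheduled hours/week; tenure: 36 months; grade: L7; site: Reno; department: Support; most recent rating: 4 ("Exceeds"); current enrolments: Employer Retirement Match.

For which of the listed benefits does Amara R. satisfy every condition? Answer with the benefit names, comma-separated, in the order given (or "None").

Health Savings Account — rating 4 ≥ 2 ✓; grade L7 ≥ L3 ✓; service 36 months ≥ 30 days ✓ → eligible.
Paid Family Leave — service 36 months ≥ 24 months ✓; dept Support ✓; not enrolled in Health Savings Account ✗ → not eligible.
Vision Plan — status temporary ✗ (requires full-time, part-time, or seasonal) → not eligible.
Transit Subsidy — status temporary ✓; grade L7 ≥ L3 ✓ → eligible.
Equipment Allowance — status temporary ✓ (not excluded); service 36 months ≥ 12 months ✓ → eligible.
Employer Retirement Match — status temporary ✓ (not excluded); service 36 months ≥ 12 months ✓; rating 4 ≥ 2 ✓ → eligible.

Health Savings Account, Transit Subsidy, Equipment Allowance, Employer Retirement Match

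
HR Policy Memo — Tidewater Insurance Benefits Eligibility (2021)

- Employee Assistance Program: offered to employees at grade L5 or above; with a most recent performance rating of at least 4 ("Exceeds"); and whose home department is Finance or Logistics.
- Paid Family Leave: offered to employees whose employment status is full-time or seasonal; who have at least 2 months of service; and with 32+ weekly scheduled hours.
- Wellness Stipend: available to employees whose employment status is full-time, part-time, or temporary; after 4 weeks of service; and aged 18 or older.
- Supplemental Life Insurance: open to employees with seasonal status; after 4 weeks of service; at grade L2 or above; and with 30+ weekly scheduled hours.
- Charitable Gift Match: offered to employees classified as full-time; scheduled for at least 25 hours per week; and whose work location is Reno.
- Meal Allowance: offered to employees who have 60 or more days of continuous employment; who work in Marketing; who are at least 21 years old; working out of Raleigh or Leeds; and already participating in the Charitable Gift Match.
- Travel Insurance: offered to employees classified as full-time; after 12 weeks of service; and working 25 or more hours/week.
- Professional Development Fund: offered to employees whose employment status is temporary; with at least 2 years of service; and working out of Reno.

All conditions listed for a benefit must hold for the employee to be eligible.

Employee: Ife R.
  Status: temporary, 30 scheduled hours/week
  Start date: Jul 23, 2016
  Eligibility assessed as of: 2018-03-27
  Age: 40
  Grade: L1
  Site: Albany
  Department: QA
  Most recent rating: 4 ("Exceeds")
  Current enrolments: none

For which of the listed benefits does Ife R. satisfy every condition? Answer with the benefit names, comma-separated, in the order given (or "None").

Service from Jul 23, 2016 to 2018-03-27: 612 days.
Employee Assistance Program — grade L1 < L5 ✗ → not eligible.
Paid Family Leave — status temporary ✗ (requires full-time or seasonal) → not eligible.
Wellness Stipend — status temporary ✓; service 612 days ≥ 4 weeks (≈28 days) ✓; age 40 ≥ 18 ✓ → eligible.
Supplemental Life Insurance — status temporary ✗ (requires seasonal) → not eligible.
Charitable Gift Match — status temporary ✗ (requires full-time) → not eligible.
Meal Allowance — service 612 days ≥ 60 days ✓; dept QA ✗ → not eligible.
Travel Insurance — status temporary ✗ (requires full-time) → not eligible.
Professional Development Fund — status temporary ✓; service 612 days < 2 years (≈730 days) ✗ → not eligible.

Wellness Stipend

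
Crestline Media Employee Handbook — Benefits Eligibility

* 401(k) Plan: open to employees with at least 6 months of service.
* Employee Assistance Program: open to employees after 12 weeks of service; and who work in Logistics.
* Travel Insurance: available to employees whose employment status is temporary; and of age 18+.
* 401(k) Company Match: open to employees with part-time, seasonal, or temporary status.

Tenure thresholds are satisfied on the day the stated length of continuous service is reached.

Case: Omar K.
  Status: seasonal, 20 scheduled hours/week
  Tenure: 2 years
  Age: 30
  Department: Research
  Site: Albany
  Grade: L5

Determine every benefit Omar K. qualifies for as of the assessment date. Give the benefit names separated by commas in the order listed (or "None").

401(k) Plan — service 2 years ≥ 6 months (≈180 days) ✓ → eligible.
Employee Assistance Program — service 2 years ≥ 12 weeks (≈84 days) ✓; dept Research ✗ → not eligible.
Travel Insurance — status seasonal ✗ (requires temporary) → not eligible.
401(k) Company Match — status seasonal ✓ → eligible.

401(k) Plan, 401(k) Company Match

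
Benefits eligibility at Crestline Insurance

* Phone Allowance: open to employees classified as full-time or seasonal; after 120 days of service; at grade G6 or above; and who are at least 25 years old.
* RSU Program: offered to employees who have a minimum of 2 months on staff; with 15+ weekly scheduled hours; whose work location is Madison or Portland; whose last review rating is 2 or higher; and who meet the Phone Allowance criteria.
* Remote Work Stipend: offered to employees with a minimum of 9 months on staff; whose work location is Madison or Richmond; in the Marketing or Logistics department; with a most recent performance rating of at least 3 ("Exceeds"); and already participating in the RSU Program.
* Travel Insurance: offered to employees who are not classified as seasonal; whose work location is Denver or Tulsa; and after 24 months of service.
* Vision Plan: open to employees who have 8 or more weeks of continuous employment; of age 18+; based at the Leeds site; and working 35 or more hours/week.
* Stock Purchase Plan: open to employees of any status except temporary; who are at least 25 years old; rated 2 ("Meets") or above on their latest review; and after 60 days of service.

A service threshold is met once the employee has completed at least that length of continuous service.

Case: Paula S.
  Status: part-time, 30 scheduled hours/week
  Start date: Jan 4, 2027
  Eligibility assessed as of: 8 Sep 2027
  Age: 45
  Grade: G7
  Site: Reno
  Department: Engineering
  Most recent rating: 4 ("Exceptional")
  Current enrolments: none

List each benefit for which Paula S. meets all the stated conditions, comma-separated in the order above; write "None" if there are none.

Service from Jan 4, 2027 to 8 Sep 2027: 247 days.
Phone Allowance — status part-time ✗ (requires full-time or seasonal) → not eligible.
RSU Program — service 247 days ≥ 2 months (≈60 days) ✓; 30 hrs/wk ≥ 15 ✓; site Reno ✗ (not Madison or Portland) → not eligible.
Remote Work Stipend — service 247 days < 9 months (≈270 days) ✗ → not eligible.
Travel Insurance — status part-time ✓ (not excluded); site Reno ✗ (not Denver or Tulsa) → not eligible.
Vision Plan — service 247 days ≥ 8 weeks (≈56 days) ✓; age 45 ≥ 18 ✓; site Reno ✗ (not Leeds) → not eligible.
Stock Purchase Plan — status part-time ✓ (not excluded); age 45 ≥ 25 ✓; rating 4 ≥ 2 ✓; service 247 days ≥ 60 days ✓ → eligible.

Stock Purchase Plan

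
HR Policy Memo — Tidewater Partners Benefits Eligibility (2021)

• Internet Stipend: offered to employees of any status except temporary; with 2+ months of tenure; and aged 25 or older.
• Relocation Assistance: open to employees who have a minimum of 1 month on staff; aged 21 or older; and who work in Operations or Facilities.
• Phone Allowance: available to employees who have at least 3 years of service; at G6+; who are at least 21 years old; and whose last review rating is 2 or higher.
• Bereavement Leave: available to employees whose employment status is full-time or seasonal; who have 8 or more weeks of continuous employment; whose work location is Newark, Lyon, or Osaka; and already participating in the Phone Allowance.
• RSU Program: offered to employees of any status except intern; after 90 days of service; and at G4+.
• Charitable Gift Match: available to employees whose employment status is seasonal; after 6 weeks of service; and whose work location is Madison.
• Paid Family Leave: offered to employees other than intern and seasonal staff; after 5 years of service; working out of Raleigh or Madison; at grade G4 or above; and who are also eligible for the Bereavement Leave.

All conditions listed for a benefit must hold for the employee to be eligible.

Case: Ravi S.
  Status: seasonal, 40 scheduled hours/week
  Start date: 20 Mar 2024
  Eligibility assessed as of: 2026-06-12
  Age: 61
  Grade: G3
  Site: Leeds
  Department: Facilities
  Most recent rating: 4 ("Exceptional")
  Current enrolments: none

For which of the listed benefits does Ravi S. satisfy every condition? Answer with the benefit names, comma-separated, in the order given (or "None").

Internet Stipend, Relocation Assistance

Service from 20 Mar 2024 to 2026-06-12: 814 days.
Internet Stipend — status seasonal ✓ (not excluded); service 814 days ≥ 2 months (≈60 days) ✓; age 61 ≥ 25 ✓ → eligible.
Relocation Assistance — service 814 days ≥ 1 month (≈30 days) ✓; age 61 ≥ 21 ✓; dept Facilities ✓ → eligible.
Phone Allowance — service 814 days < 3 years (≈1095 days) ✗ → not eligible.
Bereavement Leave — status seasonal ✓; service 814 days ≥ 8 weeks (≈56 days) ✓; site Leeds ✗ (not Newark, Lyon, or Osaka) → not eligible.
RSU Program — status seasonal ✓ (not excluded); service 814 days ≥ 90 days ✓; grade G3 < G4 ✗ → not eligible.
Charitable Gift Match — status seasonal ✓; service 814 days ≥ 6 weeks (≈42 days) ✓; site Leeds ✗ (not Madison) → not eligible.
Paid Family Leave — status seasonal ✗ (excluded) → not eligible.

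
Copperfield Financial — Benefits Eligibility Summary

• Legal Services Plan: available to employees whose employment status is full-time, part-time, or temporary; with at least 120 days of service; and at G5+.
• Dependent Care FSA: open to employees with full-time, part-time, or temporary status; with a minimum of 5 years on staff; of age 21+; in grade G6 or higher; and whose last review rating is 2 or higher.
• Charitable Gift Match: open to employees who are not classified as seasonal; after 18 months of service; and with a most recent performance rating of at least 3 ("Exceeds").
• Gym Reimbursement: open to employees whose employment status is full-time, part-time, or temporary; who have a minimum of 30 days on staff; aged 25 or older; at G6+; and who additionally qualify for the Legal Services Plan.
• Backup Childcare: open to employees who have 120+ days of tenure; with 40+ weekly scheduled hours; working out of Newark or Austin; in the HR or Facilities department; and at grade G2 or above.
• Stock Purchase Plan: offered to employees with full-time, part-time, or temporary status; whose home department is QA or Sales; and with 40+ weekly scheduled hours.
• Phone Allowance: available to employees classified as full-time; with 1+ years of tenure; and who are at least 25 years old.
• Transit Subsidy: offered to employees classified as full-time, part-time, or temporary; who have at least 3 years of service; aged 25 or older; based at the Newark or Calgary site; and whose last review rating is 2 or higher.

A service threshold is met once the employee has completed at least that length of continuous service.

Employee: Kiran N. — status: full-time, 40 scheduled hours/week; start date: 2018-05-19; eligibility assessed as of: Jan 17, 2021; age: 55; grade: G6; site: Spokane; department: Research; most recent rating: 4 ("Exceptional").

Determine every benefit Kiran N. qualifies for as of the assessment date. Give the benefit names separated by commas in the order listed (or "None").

Legal Services Plan, Charitable Gift Match, Gym Reimbursement, Phone Allowance

Service from 2018-05-19 to Jan 17, 2021: 974 days.
Legal Services Plan — status full-time ✓; service 974 days ≥ 120 days ✓; grade G6 ≥ G5 ✓ → eligible.
Dependent Care FSA — status full-time ✓; service 974 days < 5 years (≈1825 days) ✗ → not eligible.
Charitable Gift Match — status full-time ✓ (not excluded); service 974 days ≥ 18 months (≈540 days) ✓; rating 4 ≥ 3 ✓ → eligible.
Gym Reimbursement — status full-time ✓; service 974 days ≥ 30 days ✓; age 55 ≥ 25 ✓; grade G6 ≥ G6 ✓; eligible for Legal Services Plan ✓ → eligible.
Backup Childcare — service 974 days ≥ 120 days ✓; 40 hrs/wk ≥ 40 ✓; site Spokane ✗ (not Newark or Austin) → not eligible.
Stock Purchase Plan — status full-time ✓; dept Research ✗ → not eligible.
Phone Allowance — status full-time ✓; service 974 days ≥ 1 year (≈365 days) ✓; age 55 ≥ 25 ✓ → eligible.
Transit Subsidy — status full-time ✓; service 974 days < 3 years (≈1095 days) ✗ → not eligible.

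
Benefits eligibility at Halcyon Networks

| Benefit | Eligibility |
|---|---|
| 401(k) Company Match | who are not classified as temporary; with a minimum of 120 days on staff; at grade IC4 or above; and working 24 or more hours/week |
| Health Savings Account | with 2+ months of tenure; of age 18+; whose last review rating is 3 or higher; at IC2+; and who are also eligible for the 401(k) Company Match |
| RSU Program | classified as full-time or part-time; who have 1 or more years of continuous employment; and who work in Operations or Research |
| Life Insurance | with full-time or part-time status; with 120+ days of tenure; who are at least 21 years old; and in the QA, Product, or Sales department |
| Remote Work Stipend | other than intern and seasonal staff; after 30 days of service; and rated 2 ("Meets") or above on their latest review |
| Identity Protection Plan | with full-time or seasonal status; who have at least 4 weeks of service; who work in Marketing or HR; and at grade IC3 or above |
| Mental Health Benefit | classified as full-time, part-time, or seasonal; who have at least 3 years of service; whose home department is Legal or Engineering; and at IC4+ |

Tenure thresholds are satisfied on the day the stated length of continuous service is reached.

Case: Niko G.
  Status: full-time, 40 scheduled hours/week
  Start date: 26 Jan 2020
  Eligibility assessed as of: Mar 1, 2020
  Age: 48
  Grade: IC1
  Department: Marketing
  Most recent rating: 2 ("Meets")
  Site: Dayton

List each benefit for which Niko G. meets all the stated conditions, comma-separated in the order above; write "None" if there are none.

Service from 26 Jan 2020 to Mar 1, 2020: 35 days.
401(k) Company Match — status full-time ✓ (not excluded); service 35 days < 120 days ✗ → not eligible.
Health Savings Account — service 35 days < 2 months (≈60 days) ✗ → not eligible.
RSU Program — status full-time ✓; service 35 days < 1 year (≈365 days) ✗ → not eligible.
Life Insurance — status full-time ✓; service 35 days < 120 days ✗ → not eligible.
Remote Work Stipend — status full-time ✓ (not excluded); service 35 days ≥ 30 days ✓; rating 2 ≥ 2 ✓ → eligible.
Identity Protection Plan — status full-time ✓; service 35 days ≥ 4 weeks (≈28 days) ✓; dept Marketing ✓; grade IC1 < IC3 ✗ → not eligible.
Mental Health Benefit — status full-time ✓; service 35 days < 3 years (≈1095 days) ✗ → not eligible.

Remote Work Stipend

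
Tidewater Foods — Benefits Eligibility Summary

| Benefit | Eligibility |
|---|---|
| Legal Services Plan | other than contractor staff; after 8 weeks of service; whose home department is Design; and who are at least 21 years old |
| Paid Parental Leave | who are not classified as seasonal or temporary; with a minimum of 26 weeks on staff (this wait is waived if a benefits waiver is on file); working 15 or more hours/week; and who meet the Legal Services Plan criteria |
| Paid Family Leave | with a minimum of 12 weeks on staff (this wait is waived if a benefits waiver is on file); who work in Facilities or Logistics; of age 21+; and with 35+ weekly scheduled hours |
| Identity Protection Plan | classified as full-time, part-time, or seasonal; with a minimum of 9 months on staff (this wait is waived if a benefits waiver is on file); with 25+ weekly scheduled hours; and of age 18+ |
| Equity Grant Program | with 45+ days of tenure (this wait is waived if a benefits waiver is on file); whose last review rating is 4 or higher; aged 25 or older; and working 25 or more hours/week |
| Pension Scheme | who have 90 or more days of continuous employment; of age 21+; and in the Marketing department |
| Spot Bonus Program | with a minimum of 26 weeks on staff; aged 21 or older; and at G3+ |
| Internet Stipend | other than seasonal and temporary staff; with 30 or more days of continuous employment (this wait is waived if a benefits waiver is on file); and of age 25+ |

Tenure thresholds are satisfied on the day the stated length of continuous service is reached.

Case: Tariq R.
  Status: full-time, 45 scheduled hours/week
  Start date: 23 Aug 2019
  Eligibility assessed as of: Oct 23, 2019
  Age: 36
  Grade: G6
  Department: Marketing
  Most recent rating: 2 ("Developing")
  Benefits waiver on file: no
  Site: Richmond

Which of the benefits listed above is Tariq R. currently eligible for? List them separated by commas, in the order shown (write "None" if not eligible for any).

Service from 23 Aug 2019 to Oct 23, 2019: 61 days.
Legal Services Plan — status full-time ✓ (not excluded); service 61 days ≥ 8 weeks (≈56 days) ✓; dept Marketing ✗ → not eligible.
Paid Parental Leave — status full-time ✓ (not excluded); no waiver, service 61 days < 26 weeks (≈182 days) ✗ → not eligible.
Paid Family Leave — no waiver, service 61 days < 12 weeks (≈84 days) ✗ → not eligible.
Identity Protection Plan — status full-time ✓; no waiver, service 61 days < 9 months (≈270 days) ✗ → not eligible.
Equity Grant Program — no waiver, service 61 days ≥ 45 days ✓; rating 2 < 4 ✗ → not eligible.
Pension Scheme — service 61 days < 90 days ✗ → not eligible.
Spot Bonus Program — service 61 days < 26 weeks (≈182 days) ✗ → not eligible.
Internet Stipend — status full-time ✓ (not excluded); no waiver, service 61 days ≥ 30 days ✓; age 36 ≥ 25 ✓ → eligible.

Internet Stipend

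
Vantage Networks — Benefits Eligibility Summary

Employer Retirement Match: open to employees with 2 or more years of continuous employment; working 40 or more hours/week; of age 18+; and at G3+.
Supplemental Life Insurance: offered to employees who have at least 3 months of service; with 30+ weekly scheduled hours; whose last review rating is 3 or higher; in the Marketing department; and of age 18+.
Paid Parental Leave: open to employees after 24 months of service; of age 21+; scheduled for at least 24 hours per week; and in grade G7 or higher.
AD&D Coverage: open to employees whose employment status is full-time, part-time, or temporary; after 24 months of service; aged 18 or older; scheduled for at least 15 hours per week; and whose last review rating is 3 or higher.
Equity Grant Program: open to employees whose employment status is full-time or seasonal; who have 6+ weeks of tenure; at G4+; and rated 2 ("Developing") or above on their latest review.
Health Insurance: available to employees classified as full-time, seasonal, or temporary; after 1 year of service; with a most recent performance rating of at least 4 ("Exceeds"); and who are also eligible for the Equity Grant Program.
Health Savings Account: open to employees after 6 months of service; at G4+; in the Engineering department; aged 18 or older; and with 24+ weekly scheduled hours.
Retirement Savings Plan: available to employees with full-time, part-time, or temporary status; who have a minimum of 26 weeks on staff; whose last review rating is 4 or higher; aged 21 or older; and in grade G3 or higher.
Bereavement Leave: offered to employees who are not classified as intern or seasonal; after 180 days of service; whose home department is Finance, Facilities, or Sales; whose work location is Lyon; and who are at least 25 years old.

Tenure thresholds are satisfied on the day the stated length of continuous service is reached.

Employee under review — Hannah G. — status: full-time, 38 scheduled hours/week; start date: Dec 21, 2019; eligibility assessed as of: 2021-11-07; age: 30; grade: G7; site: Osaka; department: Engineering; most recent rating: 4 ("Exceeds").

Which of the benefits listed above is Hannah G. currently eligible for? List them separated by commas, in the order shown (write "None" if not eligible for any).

Equity Grant Program, Health Insurance, Health Savings Account, Retirement Savings Plan

Service from Dec 21, 2019 to 2021-11-07: 687 days.
Employer Retirement Match — service 687 days < 2 years (≈730 days) ✗ → not eligible.
Supplemental Life Insurance — service 687 days ≥ 3 months (≈90 days) ✓; 38 hrs/wk ≥ 30 ✓; rating 4 ≥ 3 ✓; dept Engineering ✗ → not eligible.
Paid Parental Leave — service 687 days < 24 months (≈720 days) ✗ → not eligible.
AD&D Coverage — status full-time ✓; service 687 days < 24 months (≈720 days) ✗ → not eligible.
Equity Grant Program — status full-time ✓; service 687 days ≥ 6 weeks (≈42 days) ✓; grade G7 ≥ G4 ✓; rating 4 ≥ 2 ✓ → eligible.
Health Insurance — status full-time ✓; service 687 days ≥ 1 year (≈365 days) ✓; rating 4 ≥ 4 ✓; eligible for Equity Grant Program ✓ → eligible.
Health Savings Account — service 687 days ≥ 6 months (≈180 days) ✓; grade G7 ≥ G4 ✓; dept Engineering ✓; age 30 ≥ 18 ✓; 38 hrs/wk ≥ 24 ✓ → eligible.
Retirement Savings Plan — status full-time ✓; service 687 days ≥ 26 weeks (≈182 days) ✓; rating 4 ≥ 4 ✓; age 30 ≥ 21 ✓; grade G7 ≥ G3 ✓ → eligible.
Bereavement Leave — status full-time ✓ (not excluded); service 687 days ≥ 180 days ✓; dept Engineering ✗ → not eligible.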